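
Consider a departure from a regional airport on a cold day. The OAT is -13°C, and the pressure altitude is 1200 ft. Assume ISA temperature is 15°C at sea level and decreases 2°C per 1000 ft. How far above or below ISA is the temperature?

ISA temperature at 1200 ft = 15 − 2 × (1200/1000) = 12.6°C.
Deviation = OAT − ISA = -13 − 12.6 = -25.6°C.

ISA-25.6°C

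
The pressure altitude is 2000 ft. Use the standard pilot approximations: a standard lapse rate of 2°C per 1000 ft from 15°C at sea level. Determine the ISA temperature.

11°C

ISA temperature = 15 − 2 × (2000/1000) = 15 − 4 = 11°C.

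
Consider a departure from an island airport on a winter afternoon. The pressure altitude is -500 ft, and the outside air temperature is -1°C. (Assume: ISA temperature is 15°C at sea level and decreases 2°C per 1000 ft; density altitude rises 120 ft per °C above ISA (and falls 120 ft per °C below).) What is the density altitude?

-2540 ft

ISA temperature at -500 ft = 15 − 2 × (-500/1000) = 16°C.
ISA deviation = -1 − 16 = -17°C.
Density altitude = -500 + 120 × (-17) = -500 + (-2040) = -2540 ft.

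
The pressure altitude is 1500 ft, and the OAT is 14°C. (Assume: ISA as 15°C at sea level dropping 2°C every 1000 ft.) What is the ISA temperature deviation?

ISA+2°C

ISA temperature at 1500 ft = 15 − 2 × (1500/1000) = 12°C.
Deviation = OAT − ISA = 14 − 12 = +2°C.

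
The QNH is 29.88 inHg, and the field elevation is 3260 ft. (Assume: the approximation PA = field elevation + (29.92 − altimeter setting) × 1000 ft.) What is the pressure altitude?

Pressure correction = (29.92 − 29.88) × 1000 = +40 ft.
Pressure altitude = 3260 + (+40) = 3300 ft.

3300 ft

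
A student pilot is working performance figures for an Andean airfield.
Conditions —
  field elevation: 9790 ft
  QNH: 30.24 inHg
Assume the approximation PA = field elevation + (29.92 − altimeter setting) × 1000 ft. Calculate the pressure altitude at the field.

Pressure correction = (29.92 − 30.24) × 1000 = -320 ft.
Pressure altitude = 9790 + (-320) = 9470 ft.

9470 ft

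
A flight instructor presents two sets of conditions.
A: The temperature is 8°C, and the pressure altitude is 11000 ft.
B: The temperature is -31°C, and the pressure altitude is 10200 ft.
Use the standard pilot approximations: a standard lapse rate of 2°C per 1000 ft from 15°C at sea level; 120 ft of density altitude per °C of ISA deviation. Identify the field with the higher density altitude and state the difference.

A by 5672 ft

A: ISA temp = -7°C, deviation +15°C, DA = 11000 + 120 × 15 = 12800 ft.
B: ISA temp = -5.4°C, deviation -25.6°C, DA = 10200 + 120 × (-25.6) = 7128 ft.
A is higher by 12800 − 7128 = 5672 ft.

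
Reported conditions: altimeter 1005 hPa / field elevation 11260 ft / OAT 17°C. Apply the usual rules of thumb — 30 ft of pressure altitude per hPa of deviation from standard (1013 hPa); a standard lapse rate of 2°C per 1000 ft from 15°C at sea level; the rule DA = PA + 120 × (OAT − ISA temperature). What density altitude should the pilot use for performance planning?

14500 ft

Pressure altitude = 11260 + (1013 − 1005) × 30 = 11260 + (+240) = 11500 ft.
ISA temperature at 11500 ft = 15 − 2 × (11500/1000) = -8°C.
ISA deviation = 17 − (-8) = +25°C.
Density altitude = 11500 + 120 × (25) = 14500 ft.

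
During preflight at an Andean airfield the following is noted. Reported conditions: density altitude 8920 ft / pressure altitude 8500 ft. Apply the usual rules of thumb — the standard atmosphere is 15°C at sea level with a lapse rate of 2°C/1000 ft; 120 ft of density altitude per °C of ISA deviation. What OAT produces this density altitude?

Density altitude − pressure altitude = 8920 − 8500 = +420 ft.
At 120 ft/°C that is an ISA deviation of 420/120 = +3.5°C.
ISA temperature at 8500 ft = 15 − 2 × (8500/1000) = -2°C.
OAT = ISA + deviation = -2 + (+3.5) = 1.5°C.

1.5°C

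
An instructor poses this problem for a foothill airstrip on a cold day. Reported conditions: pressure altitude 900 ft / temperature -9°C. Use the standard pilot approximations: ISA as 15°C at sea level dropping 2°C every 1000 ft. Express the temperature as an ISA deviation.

ISA temperature at 900 ft = 15 − 2 × (900/1000) = 13.2°C.
Deviation = OAT − ISA = -9 − 13.2 = -22.2°C.

ISA-22.2°C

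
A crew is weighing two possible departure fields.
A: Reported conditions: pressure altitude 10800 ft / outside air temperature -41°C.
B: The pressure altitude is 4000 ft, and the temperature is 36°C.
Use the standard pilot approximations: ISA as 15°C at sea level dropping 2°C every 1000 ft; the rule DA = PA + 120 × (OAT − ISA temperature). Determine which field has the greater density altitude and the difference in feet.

A: ISA temp = -6.6°C, deviation -34.4°C, DA = 10800 + 120 × (-34.4) = 6672 ft.
B: ISA temp = 7°C, deviation +29°C, DA = 4000 + 120 × 29 = 7480 ft.
B is higher by 7480 − 6672 = 808 ft.

B by 808 ft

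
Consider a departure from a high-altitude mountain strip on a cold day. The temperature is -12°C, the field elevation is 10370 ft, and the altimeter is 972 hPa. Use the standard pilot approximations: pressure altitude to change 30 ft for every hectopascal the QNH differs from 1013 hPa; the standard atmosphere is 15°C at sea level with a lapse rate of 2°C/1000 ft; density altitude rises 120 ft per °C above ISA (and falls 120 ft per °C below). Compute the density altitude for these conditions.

Pressure altitude = 10370 + (1013 − 972) × 30 = 10370 + (+1230) = 11600 ft.
ISA temperature at 11600 ft = 15 − 2 × (11600/1000) = -8.2°C.
ISA deviation = -12 − (-8.2) = -3.8°C.
Density altitude = 11600 + 120 × (-3.8) = 11144 ft.

11144 ft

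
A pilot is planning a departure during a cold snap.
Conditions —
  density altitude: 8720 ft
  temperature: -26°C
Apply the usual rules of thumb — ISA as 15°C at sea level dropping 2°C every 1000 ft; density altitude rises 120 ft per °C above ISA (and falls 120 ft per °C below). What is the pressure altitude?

DA = PA + 120 × (OAT − (15 − 2·PA/1000)) = PA + 120·OAT − 1800 + 0.24·PA = 1.24·PA + 120·OAT − 1800.
So 1.24·PA = 8720 − 120 × (-26) + 1800 = 13640.
PA = 13640 / 1.24 = 11000 ft.

11000 ft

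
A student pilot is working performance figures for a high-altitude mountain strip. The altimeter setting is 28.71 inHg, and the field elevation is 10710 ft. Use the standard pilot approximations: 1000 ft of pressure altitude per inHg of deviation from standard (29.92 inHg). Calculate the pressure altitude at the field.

Pressure correction = (29.92 − 28.71) × 1000 = +1210 ft.
Pressure altitude = 10710 + (+1210) = 11920 ft.

11920 ft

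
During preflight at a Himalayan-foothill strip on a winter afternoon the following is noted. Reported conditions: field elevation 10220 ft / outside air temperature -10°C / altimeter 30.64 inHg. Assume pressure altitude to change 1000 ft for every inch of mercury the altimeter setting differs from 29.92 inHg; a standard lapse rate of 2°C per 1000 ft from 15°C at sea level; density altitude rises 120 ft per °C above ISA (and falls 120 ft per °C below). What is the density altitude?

8780 ft

Pressure altitude = 10220 + (29.92 − 30.64) × 1000 = 10220 + (-720) = 9500 ft.
ISA temperature at 9500 ft = 15 − 2 × (9500/1000) = -4°C.
ISA deviation = -10 − (-4) = -6°C.
Density altitude = 9500 + 120 × (-6) = 8780 ft.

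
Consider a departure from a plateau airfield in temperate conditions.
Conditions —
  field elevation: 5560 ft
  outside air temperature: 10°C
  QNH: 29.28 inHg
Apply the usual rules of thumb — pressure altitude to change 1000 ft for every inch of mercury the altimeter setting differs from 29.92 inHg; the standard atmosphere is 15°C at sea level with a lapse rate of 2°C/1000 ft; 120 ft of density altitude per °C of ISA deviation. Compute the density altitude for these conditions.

7088 ft

Pressure altitude = 5560 + (29.92 − 29.28) × 1000 = 5560 + (+640) = 6200 ft.
ISA temperature at 6200 ft = 15 − 2 × (6200/1000) = 2.6°C.
ISA deviation = 10 − 2.6 = +7.4°C.
Density altitude = 6200 + 120 × (7.4) = 7088 ft.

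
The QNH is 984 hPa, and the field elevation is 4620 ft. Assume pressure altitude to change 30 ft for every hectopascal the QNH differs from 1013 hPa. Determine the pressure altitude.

Pressure correction = (1013 − 984) × 30 = +870 ft.
Pressure altitude = 4620 + (+870) = 5490 ft.

5490 ft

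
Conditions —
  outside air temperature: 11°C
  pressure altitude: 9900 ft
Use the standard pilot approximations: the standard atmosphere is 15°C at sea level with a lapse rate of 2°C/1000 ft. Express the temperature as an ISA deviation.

ISA temperature at 9900 ft = 15 − 2 × (9900/1000) = -4.8°C.
Deviation = OAT − ISA = 11 − (-4.8) = +15.8°C.

ISA+15.8°C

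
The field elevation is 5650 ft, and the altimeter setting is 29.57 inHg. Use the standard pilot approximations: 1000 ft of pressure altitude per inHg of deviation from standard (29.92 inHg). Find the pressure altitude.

6000 ft

Pressure correction = (29.92 − 29.57) × 1000 = +350 ft.
Pressure altitude = 5650 + (+350) = 6000 ft.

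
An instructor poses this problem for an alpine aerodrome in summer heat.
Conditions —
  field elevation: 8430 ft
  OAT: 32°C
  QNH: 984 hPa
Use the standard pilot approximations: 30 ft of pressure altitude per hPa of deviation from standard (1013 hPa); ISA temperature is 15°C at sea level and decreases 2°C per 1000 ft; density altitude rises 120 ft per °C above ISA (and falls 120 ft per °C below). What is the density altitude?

13572 ft

Pressure altitude = 8430 + (1013 − 984) × 30 = 8430 + (+870) = 9300 ft.
ISA temperature at 9300 ft = 15 − 2 × (9300/1000) = -3.6°C.
ISA deviation = 32 − (-3.6) = +35.6°C.
Density altitude = 9300 + 120 × (35.6) = 13572 ft.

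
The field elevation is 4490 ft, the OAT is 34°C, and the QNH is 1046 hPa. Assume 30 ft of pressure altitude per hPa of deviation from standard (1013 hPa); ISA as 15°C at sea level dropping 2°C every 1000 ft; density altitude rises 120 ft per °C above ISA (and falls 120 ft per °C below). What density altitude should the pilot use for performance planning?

6620 ft

Pressure altitude = 4490 + (1013 − 1046) × 30 = 4490 + (-990) = 3500 ft.
ISA temperature at 3500 ft = 15 − 2 × (3500/1000) = 8°C.
ISA deviation = 34 − 8 = +26°C.
Density altitude = 3500 + 120 × (26) = 6620 ft.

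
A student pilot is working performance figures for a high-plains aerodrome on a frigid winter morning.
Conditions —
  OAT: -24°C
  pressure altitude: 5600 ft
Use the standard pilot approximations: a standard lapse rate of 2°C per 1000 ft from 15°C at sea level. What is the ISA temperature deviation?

ISA temperature at 5600 ft = 15 − 2 × (5600/1000) = 3.8°C.
Deviation = OAT − ISA = -24 − 3.8 = -27.8°C.

ISA-27.8°C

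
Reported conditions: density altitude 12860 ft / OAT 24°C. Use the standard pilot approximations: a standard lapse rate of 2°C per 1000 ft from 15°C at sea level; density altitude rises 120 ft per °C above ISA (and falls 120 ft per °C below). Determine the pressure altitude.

DA = PA + 120 × (OAT − (15 − 2·PA/1000)) = PA + 120·OAT − 1800 + 0.24·PA = 1.24·PA + 120·OAT − 1800.
So 1.24·PA = 12860 − 120 × 24 + 1800 = 11780.
PA = 11780 / 1.24 = 9500 ft.

9500 ft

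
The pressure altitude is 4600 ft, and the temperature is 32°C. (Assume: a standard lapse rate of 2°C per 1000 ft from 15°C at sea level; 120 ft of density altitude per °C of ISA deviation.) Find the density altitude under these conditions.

ISA temperature at 4600 ft = 15 − 2 × (4600/1000) = 5.8°C.
ISA deviation = 32 − 5.8 = +26.2°C.
Density altitude = 4600 + 120 × (26.2) = 4600 + (+3144) = 7744 ft.

7744 ft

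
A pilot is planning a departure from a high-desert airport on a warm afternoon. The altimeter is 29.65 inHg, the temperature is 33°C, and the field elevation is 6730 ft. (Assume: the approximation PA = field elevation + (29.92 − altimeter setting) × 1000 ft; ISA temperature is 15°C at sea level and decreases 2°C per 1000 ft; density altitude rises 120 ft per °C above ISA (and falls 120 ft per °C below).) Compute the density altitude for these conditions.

10840 ft

Pressure altitude = 6730 + (29.92 − 29.65) × 1000 = 6730 + (+270) = 7000 ft.
ISA temperature at 7000 ft = 15 − 2 × (7000/1000) = 1°C.
ISA deviation = 33 − 1 = +32°C.
Density altitude = 7000 + 120 × (32) = 10840 ft.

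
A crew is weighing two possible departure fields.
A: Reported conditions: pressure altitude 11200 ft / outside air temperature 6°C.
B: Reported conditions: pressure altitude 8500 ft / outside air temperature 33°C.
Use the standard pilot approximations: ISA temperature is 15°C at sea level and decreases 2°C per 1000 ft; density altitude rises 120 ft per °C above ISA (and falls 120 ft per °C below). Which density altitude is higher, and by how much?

A by 108 ft

A: ISA temp = -7.4°C, deviation +13.4°C, DA = 11200 + 120 × 13.4 = 12808 ft.
B: ISA temp = -2°C, deviation +35°C, DA = 8500 + 120 × 35 = 12700 ft.
A is higher by 12808 − 12700 = 108 ft.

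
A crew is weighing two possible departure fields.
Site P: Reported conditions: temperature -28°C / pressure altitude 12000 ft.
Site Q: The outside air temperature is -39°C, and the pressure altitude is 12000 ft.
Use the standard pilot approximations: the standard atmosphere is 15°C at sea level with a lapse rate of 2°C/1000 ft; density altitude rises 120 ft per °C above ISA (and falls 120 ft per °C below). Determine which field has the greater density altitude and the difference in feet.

Site P: ISA temp = -9°C, deviation -19°C, DA = 12000 + 120 × (-19) = 9720 ft.
Site Q: ISA temp = -9°C, deviation -30°C, DA = 12000 + 120 × (-30) = 8400 ft.
Site P is higher by 9720 − 8400 = 1320 ft.

Site P by 1320 ft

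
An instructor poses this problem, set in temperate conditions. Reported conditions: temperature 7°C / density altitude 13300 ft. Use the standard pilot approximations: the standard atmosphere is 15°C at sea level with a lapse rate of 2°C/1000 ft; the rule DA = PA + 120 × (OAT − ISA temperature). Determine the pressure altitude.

11500 ft

DA = PA + 120 × (OAT − (15 − 2·PA/1000)) = PA + 120·OAT − 1800 + 0.24·PA = 1.24·PA + 120·OAT − 1800.
So 1.24·PA = 13300 − 120 × 7 + 1800 = 14260.
PA = 14260 / 1.24 = 11500 ft.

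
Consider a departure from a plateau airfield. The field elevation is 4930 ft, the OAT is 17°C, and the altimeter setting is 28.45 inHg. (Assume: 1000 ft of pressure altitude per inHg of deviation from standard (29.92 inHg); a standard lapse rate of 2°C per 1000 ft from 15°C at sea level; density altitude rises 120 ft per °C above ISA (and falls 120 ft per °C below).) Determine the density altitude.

Pressure altitude = 4930 + (29.92 − 28.45) × 1000 = 4930 + (+1470) = 6400 ft.
ISA temperature at 6400 ft = 15 − 2 × (6400/1000) = 2.2°C.
ISA deviation = 17 − 2.2 = +14.8°C.
Density altitude = 6400 + 120 × (14.8) = 8176 ft.

8176 ft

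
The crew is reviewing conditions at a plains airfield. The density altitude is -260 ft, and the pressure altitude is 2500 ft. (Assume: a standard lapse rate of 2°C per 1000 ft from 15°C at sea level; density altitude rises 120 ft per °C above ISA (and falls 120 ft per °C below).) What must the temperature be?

Density altitude − pressure altitude = -260 − 2500 = -2760 ft.
At 120 ft/°C that is an ISA deviation of -2760/120 = -23°C.
ISA temperature at 2500 ft = 15 − 2 × (2500/1000) = 10°C.
OAT = ISA + deviation = 10 + (-23) = -13°C.

-13°C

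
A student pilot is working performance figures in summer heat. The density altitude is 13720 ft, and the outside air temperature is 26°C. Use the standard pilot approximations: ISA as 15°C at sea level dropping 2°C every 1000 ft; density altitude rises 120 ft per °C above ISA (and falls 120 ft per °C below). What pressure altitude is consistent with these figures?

10000 ft

DA = PA + 120 × (OAT − (15 − 2·PA/1000)) = PA + 120·OAT − 1800 + 0.24·PA = 1.24·PA + 120·OAT − 1800.
So 1.24·PA = 13720 − 120 × 26 + 1800 = 12400.
PA = 12400 / 1.24 = 10000 ft.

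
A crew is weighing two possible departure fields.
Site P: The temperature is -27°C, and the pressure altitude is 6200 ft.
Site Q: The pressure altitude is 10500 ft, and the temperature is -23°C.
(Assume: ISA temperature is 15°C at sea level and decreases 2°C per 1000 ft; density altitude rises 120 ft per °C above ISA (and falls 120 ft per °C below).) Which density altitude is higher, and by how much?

Site Q by 5812 ft

Site P: ISA temp = 2.6°C, deviation -29.6°C, DA = 6200 + 120 × (-29.6) = 2648 ft.
Site Q: ISA temp = -6°C, deviation -17°C, DA = 10500 + 120 × (-17) = 8460 ft.
Site Q is higher by 8460 − 2648 = 5812 ft.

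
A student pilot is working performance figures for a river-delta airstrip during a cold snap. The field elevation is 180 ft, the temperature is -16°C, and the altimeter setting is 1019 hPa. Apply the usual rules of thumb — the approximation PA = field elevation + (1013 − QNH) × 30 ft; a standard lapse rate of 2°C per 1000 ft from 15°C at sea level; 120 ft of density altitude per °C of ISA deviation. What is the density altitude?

Pressure altitude = 180 + (1013 − 1019) × 30 = 180 + (-180) = 0 ft.
ISA temperature at 0 ft = 15 − 2 × (0/1000) = 15°C.
ISA deviation = -16 − 15 = -31°C.
Density altitude = 0 + 120 × (-31) = -3720 ft.

-3720 ft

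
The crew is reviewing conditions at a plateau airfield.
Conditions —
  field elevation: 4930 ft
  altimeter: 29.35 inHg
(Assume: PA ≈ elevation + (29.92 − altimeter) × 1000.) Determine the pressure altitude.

5500 ft

Pressure correction = (29.92 − 29.35) × 1000 = +570 ft.
Pressure altitude = 4930 + (+570) = 5500 ft.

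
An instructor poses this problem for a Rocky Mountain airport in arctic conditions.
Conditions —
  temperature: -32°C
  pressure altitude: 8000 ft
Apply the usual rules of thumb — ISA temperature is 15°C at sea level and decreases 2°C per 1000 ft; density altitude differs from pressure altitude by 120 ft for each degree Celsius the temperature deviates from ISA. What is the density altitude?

ISA temperature at 8000 ft = 15 − 2 × (8000/1000) = -1°C.
ISA deviation = -32 − (-1) = -31°C.
Density altitude = 8000 + 120 × (-31) = 8000 + (-3720) = 4280 ft.

4280 ft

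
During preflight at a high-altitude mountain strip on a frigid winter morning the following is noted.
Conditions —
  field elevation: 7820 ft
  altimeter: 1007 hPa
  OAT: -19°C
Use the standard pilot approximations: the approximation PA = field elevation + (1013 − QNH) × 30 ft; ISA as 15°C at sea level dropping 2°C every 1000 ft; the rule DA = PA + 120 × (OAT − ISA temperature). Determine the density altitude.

5840 ft

Pressure altitude = 7820 + (1013 − 1007) × 30 = 7820 + (+180) = 8000 ft.
ISA temperature at 8000 ft = 15 − 2 × (8000/1000) = -1°C.
ISA deviation = -19 − (-1) = -18°C.
Density altitude = 8000 + 120 × (-18) = 5840 ft.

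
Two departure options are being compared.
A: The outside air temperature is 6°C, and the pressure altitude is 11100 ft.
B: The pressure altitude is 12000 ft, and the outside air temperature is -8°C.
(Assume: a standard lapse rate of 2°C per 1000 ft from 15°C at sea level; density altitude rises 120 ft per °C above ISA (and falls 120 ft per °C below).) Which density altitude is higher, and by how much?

A by 564 ft

A: ISA temp = -7.2°C, deviation +13.2°C, DA = 11100 + 120 × 13.2 = 12684 ft.
B: ISA temp = -9°C, deviation +1°C, DA = 12000 + 120 × 1 = 12120 ft.
A is higher by 12684 − 12120 = 564 ft.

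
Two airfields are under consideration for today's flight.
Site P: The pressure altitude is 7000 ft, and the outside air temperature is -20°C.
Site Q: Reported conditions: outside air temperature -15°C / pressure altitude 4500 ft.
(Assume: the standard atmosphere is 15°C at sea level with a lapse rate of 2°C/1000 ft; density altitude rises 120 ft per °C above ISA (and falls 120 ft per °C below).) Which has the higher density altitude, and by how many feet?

Site P: ISA temp = 1°C, deviation -21°C, DA = 7000 + 120 × (-21) = 4480 ft.
Site Q: ISA temp = 6°C, deviation -21°C, DA = 4500 + 120 × (-21) = 1980 ft.
Site P is higher by 4480 − 1980 = 2500 ft.

Site P by 2500 ft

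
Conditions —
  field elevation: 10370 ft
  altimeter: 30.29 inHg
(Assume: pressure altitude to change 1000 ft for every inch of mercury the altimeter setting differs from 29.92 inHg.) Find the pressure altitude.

Pressure correction = (29.92 − 30.29) × 1000 = -370 ft.
Pressure altitude = 10370 + (-370) = 10000 ft.

10000 ft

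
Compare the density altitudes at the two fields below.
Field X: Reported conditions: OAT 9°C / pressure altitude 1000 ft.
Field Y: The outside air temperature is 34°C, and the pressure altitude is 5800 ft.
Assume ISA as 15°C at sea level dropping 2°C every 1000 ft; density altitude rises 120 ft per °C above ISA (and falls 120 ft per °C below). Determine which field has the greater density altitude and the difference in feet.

Field X: ISA temp = 13°C, deviation -4°C, DA = 1000 + 120 × (-4) = 520 ft.
Field Y: ISA temp = 3.4°C, deviation +30.6°C, DA = 5800 + 120 × 30.6 = 9472 ft.
Field Y is higher by 9472 − 520 = 8952 ft.

Field Y by 8952 ft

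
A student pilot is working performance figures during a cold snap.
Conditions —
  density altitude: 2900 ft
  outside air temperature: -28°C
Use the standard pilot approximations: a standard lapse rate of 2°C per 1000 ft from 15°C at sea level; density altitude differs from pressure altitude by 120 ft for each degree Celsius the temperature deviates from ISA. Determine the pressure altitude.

DA = PA + 120 × (OAT − (15 − 2·PA/1000)) = PA + 120·OAT − 1800 + 0.24·PA = 1.24·PA + 120·OAT − 1800.
So 1.24·PA = 2900 − 120 × (-28) + 1800 = 8060.
PA = 8060 / 1.24 = 6500 ft.

6500 ft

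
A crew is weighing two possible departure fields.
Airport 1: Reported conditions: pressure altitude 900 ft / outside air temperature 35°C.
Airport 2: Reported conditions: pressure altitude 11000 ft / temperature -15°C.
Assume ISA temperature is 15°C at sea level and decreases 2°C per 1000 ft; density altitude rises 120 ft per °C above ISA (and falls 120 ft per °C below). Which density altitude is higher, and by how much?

Airport 1: ISA temp = 13.2°C, deviation +21.8°C, DA = 900 + 120 × 21.8 = 3516 ft.
Airport 2: ISA temp = -7°C, deviation -8°C, DA = 11000 + 120 × (-8) = 10040 ft.
Airport 2 is higher by 10040 − 3516 = 6524 ft.

Airport 2 by 6524 ft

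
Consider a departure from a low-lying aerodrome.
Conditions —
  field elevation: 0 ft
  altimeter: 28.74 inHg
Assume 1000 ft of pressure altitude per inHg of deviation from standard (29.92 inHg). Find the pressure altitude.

1180 ft

Pressure correction = (29.92 − 28.74) × 1000 = +1180 ft.
Pressure altitude = 0 + (+1180) = 1180 ft.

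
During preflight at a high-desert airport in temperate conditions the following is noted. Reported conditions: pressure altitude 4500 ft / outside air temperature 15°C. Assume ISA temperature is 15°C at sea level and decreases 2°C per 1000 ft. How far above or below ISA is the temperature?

ISA+9°C

ISA temperature at 4500 ft = 15 − 2 × (4500/1000) = 6°C.
Deviation = OAT − ISA = 15 − 6 = +9°C.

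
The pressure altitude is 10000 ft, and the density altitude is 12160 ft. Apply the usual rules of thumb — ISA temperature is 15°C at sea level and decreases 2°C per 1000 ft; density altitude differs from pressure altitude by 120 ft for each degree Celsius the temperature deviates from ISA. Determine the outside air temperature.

13°C

Density altitude − pressure altitude = 12160 − 10000 = +2160 ft.
At 120 ft/°C that is an ISA deviation of 2160/120 = +18°C.
ISA temperature at 10000 ft = 15 − 2 × (10000/1000) = -5°C.
OAT = ISA + deviation = -5 + (+18) = 13°C.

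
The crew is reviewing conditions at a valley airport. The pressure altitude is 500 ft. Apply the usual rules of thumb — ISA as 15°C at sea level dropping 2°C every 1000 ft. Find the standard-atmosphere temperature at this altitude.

ISA temperature = 15 − 2 × (500/1000) = 15 − 1 = 14°C.

14°C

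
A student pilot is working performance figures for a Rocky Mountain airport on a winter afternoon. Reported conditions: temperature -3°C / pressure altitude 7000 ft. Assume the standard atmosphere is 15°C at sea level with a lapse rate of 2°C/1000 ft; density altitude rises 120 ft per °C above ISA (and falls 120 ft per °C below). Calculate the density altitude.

ISA temperature at 7000 ft = 15 − 2 × (7000/1000) = 1°C.
ISA deviation = -3 − 1 = -4°C.
Density altitude = 7000 + 120 × (-4) = 7000 + (-480) = 6520 ft.

6520 ft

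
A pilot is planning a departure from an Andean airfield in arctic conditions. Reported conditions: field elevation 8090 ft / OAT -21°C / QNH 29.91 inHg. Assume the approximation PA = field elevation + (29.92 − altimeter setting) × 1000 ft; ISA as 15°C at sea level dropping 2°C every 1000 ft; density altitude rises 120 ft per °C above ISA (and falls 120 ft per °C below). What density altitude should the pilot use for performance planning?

5724 ft

Pressure altitude = 8090 + (29.92 − 29.91) × 1000 = 8090 + (+10) = 8100 ft.
ISA temperature at 8100 ft = 15 − 2 × (8100/1000) = -1.2°C.
ISA deviation = -21 − (-1.2) = -19.8°C.
Density altitude = 8100 + 120 × (-19.8) = 5724 ft.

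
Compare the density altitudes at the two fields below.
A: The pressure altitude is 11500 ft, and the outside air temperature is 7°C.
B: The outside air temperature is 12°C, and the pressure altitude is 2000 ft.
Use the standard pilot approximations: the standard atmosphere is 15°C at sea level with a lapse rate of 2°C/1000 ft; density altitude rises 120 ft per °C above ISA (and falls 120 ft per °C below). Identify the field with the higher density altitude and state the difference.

A: ISA temp = -8°C, deviation +15°C, DA = 11500 + 120 × 15 = 13300 ft.
B: ISA temp = 11°C, deviation +1°C, DA = 2000 + 120 × 1 = 2120 ft.
A is higher by 13300 − 2120 = 11180 ft.

A by 11180 ft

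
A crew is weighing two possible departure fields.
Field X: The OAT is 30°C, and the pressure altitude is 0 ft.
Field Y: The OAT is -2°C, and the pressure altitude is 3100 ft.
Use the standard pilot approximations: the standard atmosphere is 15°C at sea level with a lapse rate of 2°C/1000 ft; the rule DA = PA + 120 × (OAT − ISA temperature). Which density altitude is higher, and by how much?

Field Y by 4 ft

Field X: ISA temp = 15°C, deviation +15°C, DA = 0 + 120 × 15 = 1800 ft.
Field Y: ISA temp = 8.8°C, deviation -10.8°C, DA = 3100 + 120 × (-10.8) = 1804 ft.
Field Y is higher by 1804 − 1800 = 4 ft.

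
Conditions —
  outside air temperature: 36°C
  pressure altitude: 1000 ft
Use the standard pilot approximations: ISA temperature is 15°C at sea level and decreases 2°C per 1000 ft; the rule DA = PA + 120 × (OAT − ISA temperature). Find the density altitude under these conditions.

ISA temperature at 1000 ft = 15 − 2 × (1000/1000) = 13°C.
ISA deviation = 36 − 13 = +23°C.
Density altitude = 1000 + 120 × (23) = 1000 + (+2760) = 3760 ft.

3760 ft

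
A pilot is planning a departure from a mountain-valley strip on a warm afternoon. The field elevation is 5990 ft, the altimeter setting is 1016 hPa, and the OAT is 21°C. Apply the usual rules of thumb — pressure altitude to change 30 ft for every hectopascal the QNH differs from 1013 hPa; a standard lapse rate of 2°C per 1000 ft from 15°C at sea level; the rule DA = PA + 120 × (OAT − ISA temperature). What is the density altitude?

Pressure altitude = 5990 + (1013 − 1016) × 30 = 5990 + (-90) = 5900 ft.
ISA temperature at 5900 ft = 15 − 2 × (5900/1000) = 3.2°C.
ISA deviation = 21 − 3.2 = +17.8°C.
Density altitude = 5900 + 120 × (17.8) = 8036 ft.

8036 ft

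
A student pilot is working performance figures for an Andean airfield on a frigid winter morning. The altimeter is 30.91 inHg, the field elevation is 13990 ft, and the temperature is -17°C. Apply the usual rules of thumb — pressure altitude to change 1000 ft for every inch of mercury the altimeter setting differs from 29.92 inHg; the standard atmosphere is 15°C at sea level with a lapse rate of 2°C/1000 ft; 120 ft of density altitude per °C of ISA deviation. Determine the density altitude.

Pressure altitude = 13990 + (29.92 − 30.91) × 1000 = 13990 + (-990) = 13000 ft.
ISA temperature at 13000 ft = 15 − 2 × (13000/1000) = -11°C.
ISA deviation = -17 − (-11) = -6°C.
Density altitude = 13000 + 120 × (-6) = 12280 ft.

12280 ft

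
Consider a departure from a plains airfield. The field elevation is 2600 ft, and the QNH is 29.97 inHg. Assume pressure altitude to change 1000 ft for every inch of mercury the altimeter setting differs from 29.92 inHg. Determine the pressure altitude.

2550 ft

Pressure correction = (29.92 − 29.97) × 1000 = -50 ft.
Pressure altitude = 2600 + (-50) = 2550 ft.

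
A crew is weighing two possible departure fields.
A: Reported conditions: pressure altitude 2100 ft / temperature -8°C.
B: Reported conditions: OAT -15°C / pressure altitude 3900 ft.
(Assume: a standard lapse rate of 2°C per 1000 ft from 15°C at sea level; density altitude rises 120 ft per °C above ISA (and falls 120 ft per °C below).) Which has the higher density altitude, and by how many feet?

B by 1392 ft

A: ISA temp = 10.8°C, deviation -18.8°C, DA = 2100 + 120 × (-18.8) = -156 ft.
B: ISA temp = 7.2°C, deviation -22.2°C, DA = 3900 + 120 × (-22.2) = 1236 ft.
B is higher by 1236 − (-156) = 1392 ft.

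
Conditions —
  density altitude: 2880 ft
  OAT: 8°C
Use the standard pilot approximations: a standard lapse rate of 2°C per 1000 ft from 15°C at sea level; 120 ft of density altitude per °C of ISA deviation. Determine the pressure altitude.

DA = PA + 120 × (OAT − (15 − 2·PA/1000)) = PA + 120·OAT − 1800 + 0.24·PA = 1.24·PA + 120·OAT − 1800.
So 1.24·PA = 2880 − 120 × 8 + 1800 = 3720.
PA = 3720 / 1.24 = 3000 ft.

3000 ft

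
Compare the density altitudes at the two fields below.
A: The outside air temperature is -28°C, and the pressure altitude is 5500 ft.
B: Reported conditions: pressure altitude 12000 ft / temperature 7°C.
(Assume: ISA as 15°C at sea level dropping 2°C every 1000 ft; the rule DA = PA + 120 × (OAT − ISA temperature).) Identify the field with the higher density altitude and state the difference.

B by 12260 ft

A: ISA temp = 4°C, deviation -32°C, DA = 5500 + 120 × (-32) = 1660 ft.
B: ISA temp = -9°C, deviation +16°C, DA = 12000 + 120 × 16 = 13920 ft.
B is higher by 13920 − 1660 = 12260 ft.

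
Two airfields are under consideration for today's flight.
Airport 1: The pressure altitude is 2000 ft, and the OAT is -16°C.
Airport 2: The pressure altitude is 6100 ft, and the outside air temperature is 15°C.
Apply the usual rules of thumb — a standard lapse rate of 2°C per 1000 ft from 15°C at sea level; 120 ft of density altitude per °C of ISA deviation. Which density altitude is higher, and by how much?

Airport 1: ISA temp = 11°C, deviation -27°C, DA = 2000 + 120 × (-27) = -1240 ft.
Airport 2: ISA temp = 2.8°C, deviation +12.2°C, DA = 6100 + 120 × 12.2 = 7564 ft.
Airport 2 is higher by 7564 − (-1240) = 8804 ft.

Airport 2 by 8804 ft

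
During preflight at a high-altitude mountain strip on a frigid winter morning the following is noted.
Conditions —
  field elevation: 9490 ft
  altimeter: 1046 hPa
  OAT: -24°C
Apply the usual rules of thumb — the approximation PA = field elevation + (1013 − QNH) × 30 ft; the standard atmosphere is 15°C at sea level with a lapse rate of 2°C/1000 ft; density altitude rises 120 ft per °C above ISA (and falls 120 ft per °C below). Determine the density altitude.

Pressure altitude = 9490 + (1013 − 1046) × 30 = 9490 + (-990) = 8500 ft.
ISA temperature at 8500 ft = 15 − 2 × (8500/1000) = -2°C.
ISA deviation = -24 − (-2) = -22°C.
Density altitude = 8500 + 120 × (-22) = 5860 ft.

5860 ft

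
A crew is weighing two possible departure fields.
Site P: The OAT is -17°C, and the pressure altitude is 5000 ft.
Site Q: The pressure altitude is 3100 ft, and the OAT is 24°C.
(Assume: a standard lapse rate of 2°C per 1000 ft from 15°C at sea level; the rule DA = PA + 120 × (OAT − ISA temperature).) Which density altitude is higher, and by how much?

Site Q by 2564 ft

Site P: ISA temp = 5°C, deviation -22°C, DA = 5000 + 120 × (-22) = 2360 ft.
Site Q: ISA temp = 8.8°C, deviation +15.2°C, DA = 3100 + 120 × 15.2 = 4924 ft.
Site Q is higher by 4924 − 2360 = 2564 ft.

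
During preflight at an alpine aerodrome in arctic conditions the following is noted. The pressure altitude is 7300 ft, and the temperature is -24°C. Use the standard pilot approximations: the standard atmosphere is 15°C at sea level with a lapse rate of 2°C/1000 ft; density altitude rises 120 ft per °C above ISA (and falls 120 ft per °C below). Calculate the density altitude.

ISA temperature at 7300 ft = 15 − 2 × (7300/1000) = 0.4°C.
ISA deviation = -24 − 0.4 = -24.4°C.
Density altitude = 7300 + 120 × (-24.4) = 7300 + (-2928) = 4372 ft.

4372 ft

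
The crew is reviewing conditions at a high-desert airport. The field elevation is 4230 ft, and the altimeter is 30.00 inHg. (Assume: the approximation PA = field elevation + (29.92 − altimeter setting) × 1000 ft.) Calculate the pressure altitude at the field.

Pressure correction = (29.92 − 30.00) × 1000 = -80 ft.
Pressure altitude = 4230 + (-80) = 4150 ft.

4150 ft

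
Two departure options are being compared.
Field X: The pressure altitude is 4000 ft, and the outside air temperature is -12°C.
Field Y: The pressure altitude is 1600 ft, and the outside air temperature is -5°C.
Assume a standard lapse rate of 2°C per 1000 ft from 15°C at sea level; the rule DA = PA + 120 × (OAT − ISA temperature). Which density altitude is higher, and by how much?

Field X by 2136 ft

Field X: ISA temp = 7°C, deviation -19°C, DA = 4000 + 120 × (-19) = 1720 ft.
Field Y: ISA temp = 11.8°C, deviation -16.8°C, DA = 1600 + 120 × (-16.8) = -416 ft.
Field X is higher by 1720 − (-416) = 2136 ft.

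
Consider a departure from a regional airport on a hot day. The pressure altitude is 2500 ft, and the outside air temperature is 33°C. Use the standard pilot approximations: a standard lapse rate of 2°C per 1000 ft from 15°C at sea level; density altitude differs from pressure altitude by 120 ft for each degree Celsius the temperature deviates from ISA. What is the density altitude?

ISA temperature at 2500 ft = 15 − 2 × (2500/1000) = 10°C.
ISA deviation = 33 − 10 = +23°C.
Density altitude = 2500 + 120 × (23) = 2500 + (+2760) = 5260 ft.

5260 ft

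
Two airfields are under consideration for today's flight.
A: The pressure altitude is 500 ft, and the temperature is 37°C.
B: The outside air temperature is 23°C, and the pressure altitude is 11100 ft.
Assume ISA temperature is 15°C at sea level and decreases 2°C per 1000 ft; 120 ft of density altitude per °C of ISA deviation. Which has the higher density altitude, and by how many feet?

A: ISA temp = 14°C, deviation +23°C, DA = 500 + 120 × 23 = 3260 ft.
B: ISA temp = -7.2°C, deviation +30.2°C, DA = 11100 + 120 × 30.2 = 14724 ft.
B is higher by 14724 − 3260 = 11464 ft.

B by 11464 ft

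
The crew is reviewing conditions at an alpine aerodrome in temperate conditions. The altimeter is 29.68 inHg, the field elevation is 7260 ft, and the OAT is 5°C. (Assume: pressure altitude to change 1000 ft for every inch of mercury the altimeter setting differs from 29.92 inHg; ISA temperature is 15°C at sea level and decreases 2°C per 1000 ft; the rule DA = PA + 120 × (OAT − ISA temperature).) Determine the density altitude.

Pressure altitude = 7260 + (29.92 − 29.68) × 1000 = 7260 + (+240) = 7500 ft.
ISA temperature at 7500 ft = 15 − 2 × (7500/1000) = 0°C.
ISA deviation = 5 − 0 = +5°C.
Density altitude = 7500 + 120 × (5) = 8100 ft.

8100 ft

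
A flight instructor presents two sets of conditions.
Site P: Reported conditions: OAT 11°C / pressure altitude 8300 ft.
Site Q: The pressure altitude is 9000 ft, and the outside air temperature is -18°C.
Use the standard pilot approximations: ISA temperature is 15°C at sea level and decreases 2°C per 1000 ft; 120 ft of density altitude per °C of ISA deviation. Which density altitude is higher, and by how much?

Site P: ISA temp = -1.6°C, deviation +12.6°C, DA = 8300 + 120 × 12.6 = 9812 ft.
Site Q: ISA temp = -3°C, deviation -15°C, DA = 9000 + 120 × (-15) = 7200 ft.
Site P is higher by 9812 − 7200 = 2612 ft.

Site P by 2612 ft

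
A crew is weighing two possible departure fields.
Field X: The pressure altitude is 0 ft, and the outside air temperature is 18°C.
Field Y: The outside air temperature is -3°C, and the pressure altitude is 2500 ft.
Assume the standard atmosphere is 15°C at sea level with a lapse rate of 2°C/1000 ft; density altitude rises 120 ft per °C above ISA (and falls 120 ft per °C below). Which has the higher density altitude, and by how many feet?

Field Y by 580 ft

Field X: ISA temp = 15°C, deviation +3°C, DA = 0 + 120 × 3 = 360 ft.
Field Y: ISA temp = 10°C, deviation -13°C, DA = 2500 + 120 × (-13) = 940 ft.
Field Y is higher by 940 − 360 = 580 ft.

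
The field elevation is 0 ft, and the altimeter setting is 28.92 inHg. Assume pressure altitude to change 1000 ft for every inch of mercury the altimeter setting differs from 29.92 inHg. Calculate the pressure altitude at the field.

1000 ft

Pressure correction = (29.92 − 28.92) × 1000 = +1000 ft.
Pressure altitude = 0 + (+1000) = 1000 ft.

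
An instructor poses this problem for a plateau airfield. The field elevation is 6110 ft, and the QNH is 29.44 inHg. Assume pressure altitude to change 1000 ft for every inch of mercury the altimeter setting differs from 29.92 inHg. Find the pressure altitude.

Pressure correction = (29.92 − 29.44) × 1000 = +480 ft.
Pressure altitude = 6110 + (+480) = 6590 ft.

6590 ft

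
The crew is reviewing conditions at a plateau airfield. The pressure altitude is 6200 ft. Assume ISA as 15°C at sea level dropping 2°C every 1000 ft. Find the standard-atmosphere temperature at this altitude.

2.6°C

ISA temperature = 15 − 2 × (6200/1000) = 15 − 12.4 = 2.6°C.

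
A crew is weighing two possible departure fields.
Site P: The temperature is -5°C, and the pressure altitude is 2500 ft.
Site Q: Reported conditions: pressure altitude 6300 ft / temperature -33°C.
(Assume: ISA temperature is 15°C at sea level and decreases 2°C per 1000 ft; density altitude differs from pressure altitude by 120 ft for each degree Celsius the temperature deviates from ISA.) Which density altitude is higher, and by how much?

Site P: ISA temp = 10°C, deviation -15°C, DA = 2500 + 120 × (-15) = 700 ft.
Site Q: ISA temp = 2.4°C, deviation -35.4°C, DA = 6300 + 120 × (-35.4) = 2052 ft.
Site Q is higher by 2052 − 700 = 1352 ft.

Site Q by 1352 ft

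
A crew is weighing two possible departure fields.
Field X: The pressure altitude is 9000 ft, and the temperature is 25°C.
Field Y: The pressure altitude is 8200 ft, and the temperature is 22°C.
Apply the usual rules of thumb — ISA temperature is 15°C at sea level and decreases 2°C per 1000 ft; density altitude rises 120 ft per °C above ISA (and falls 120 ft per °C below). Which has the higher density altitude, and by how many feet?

Field X by 1352 ft

Field X: ISA temp = -3°C, deviation +28°C, DA = 9000 + 120 × 28 = 12360 ft.
Field Y: ISA temp = -1.4°C, deviation +23.4°C, DA = 8200 + 120 × 23.4 = 11008 ft.
Field X is higher by 12360 − 11008 = 1352 ft.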